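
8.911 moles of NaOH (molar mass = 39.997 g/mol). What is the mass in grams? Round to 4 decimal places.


mass = n * M
mass = 8.911 * 39.997
mass = 356.413267 g, rounded to 4 dp:

356.4133 g


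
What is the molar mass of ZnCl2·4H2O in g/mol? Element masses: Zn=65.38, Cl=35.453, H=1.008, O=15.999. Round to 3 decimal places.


M = sum(count * atomic_mass) over atoms.
M = 1*65.38 + 2*35.453 + 8*1.008 + 4*15.999
M = 65.38 + 70.906 + 8.064 + 63.996
M = 208.346 g/mol, rounded to 3 dp:

208.346 g/mol


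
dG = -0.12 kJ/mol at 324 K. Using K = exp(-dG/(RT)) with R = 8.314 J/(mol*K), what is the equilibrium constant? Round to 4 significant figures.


dG is in kJ/mol; multiply by 1000 to match R in J/(mol*K).
RT = 8.314 * 324 = 2693.736 J/mol
exponent = -dG*1000 / (RT) = -(-0.12*1000) / 2693.736 = 0.0445478
K = exp(0.0445478)
K = 1.045555, rounded to 4 significant figures:

1.046


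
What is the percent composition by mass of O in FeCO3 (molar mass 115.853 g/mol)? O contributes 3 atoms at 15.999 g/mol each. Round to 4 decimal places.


pct = 100 * (n_elem * M_elem) / M_total
mass_contribution = 3 * 15.999 = 47.997 g/mol
pct = 100 * 47.997 / 115.853
pct = 41.42922497 %, rounded to 4 dp:

41.4292 %


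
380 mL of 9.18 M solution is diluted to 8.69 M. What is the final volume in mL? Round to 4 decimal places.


Dilution: M1*V1 = M2*V2, solve for V2.
V2 = M1*V1 / M2
V2 = 9.18 * 380 / 8.69
V2 = 3488.4 / 8.69
V2 = 401.4269275 mL, rounded to 4 dp:

401.4269 mL


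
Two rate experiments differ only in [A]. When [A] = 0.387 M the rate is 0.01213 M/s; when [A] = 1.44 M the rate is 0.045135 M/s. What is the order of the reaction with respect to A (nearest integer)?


Rate is proportional to [A]^n, so rate2/rate1 = ([A]2/[A]1)^n. Take logs to solve for n.
rate2/rate1 = 0.045135 / 0.01213 = 3.7209
[A]2/[A]1 = 1.44 / 0.387 = 3.7209
n = ln(3.7209) / ln(3.7209) = 1.0
Nearest integer order:

1


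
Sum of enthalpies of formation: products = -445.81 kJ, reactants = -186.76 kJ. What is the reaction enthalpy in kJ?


dH_rxn = sum(dH_f products) - sum(dH_f reactants)
dH_rxn = -445.81 - (-186.76)
dH_rxn = -259.05 kJ:

-259.05 kJ


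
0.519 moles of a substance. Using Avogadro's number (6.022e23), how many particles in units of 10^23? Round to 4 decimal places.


N = n * NA, then divide by 1e23 for the requested units.
N / 1e23 = n * 6.022
N / 1e23 = 0.519 * 6.022
N / 1e23 = 3.125418, rounded to 4 dp:

3.1254


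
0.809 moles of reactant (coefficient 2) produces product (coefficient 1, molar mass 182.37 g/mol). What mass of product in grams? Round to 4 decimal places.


Use the coefficient ratio to convert reactant moles to product moles, then multiply by the product's molar mass.
moles_P = moles_R * (coeff_P / coeff_R) = 0.809 * (1/2) = 0.4045
mass_P = moles_P * M_P = 0.4045 * 182.37
mass_P = 73.768665 g, rounded to 4 dp:

73.7687 g


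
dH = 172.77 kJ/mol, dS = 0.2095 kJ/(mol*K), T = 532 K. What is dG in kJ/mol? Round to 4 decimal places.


Gibbs: dG = dH - T*dS (consistent units, dS already in kJ/(mol*K)).
T*dS = 532 * 0.2095 = 111.454
dG = 172.77 - (111.454)
dG = 61.316 kJ/mol, rounded to 4 dp:

61.3160 kJ/mol


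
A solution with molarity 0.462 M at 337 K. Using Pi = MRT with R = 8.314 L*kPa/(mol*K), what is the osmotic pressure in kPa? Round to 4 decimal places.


Osmotic pressure (van't Hoff): Pi = M*R*T.
RT = 8.314 * 337 = 2801.818
Pi = 0.462 * 2801.818
Pi = 1294.439916 kPa, rounded to 4 dp:

1294.4399 kPa


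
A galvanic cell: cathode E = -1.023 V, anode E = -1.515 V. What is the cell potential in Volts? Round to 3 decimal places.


Standard cell potential: E_cell = E_cathode - E_anode.
E_cell = -1.023 - (-1.515)
E_cell = 0.492 V, rounded to 3 dp:

0.492 V


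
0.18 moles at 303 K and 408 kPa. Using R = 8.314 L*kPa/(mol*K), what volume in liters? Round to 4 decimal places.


PV = nRT, solve for V = nRT / P.
nRT = 0.18 * 8.314 * 303 = 453.4456
V = 453.4456 / 408
V = 1.11138627 L, rounded to 4 dp:

1.1114 L


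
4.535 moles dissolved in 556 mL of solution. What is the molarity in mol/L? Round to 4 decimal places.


Convert volume to liters: V_L = V_mL / 1000.
V_L = 556 / 1000 = 0.556 L
M = n / V_L = 4.535 / 0.556
M = 8.15647482 mol/L, rounded to 4 dp:

8.1565 mol/L


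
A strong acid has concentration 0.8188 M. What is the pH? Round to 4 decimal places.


A strong acid dissociates completely, so [H+] equals the given concentration.
pH = -log10([H+]) = -log10(0.8188)
pH = 0.08682217, rounded to 4 dp:

0.0868


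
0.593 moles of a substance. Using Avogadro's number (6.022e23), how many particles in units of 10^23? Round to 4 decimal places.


N = n * NA, then divide by 1e23 for the requested units.
N / 1e23 = n * 6.022
N / 1e23 = 0.593 * 6.022
N / 1e23 = 3.571046, rounded to 4 dp:

3.5710


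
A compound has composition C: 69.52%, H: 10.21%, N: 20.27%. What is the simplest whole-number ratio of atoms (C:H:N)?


Assume 100 g of compound, divide each mass% by atomic mass to get moles, then normalize by the smallest to get a raw atom ratio.
Moles per 100 g: C: 69.52/12.011 = 5.788, H: 10.21/1.008 = 10.129, N: 20.27/14.007 = 1.4471
Raw ratio (divide by min = 1.4471): C: 4.0, H: 6.999, N: 1.0
Multiply by 1 to clear fractions: C: 4.0 ~= 4, H: 6.999 ~= 7, N: 1.0 ~= 1
Reduce by GCD to get the simplest whole-number ratio:

4:7:1


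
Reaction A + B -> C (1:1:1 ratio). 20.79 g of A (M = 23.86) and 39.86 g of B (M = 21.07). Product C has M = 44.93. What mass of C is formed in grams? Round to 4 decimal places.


Find moles of each reactant; the smaller value is the limiting reagent in a 1:1:1 reaction, so moles_C equals moles of the limiter.
n_A = mass_A / M_A = 20.79 / 23.86 = 0.871333 mol
n_B = mass_B / M_B = 39.86 / 21.07 = 1.891789 mol
Limiting reagent: A (smaller), n_limiting = 0.871333 mol
mass_C = n_limiting * M_C = 0.871333 * 44.93
mass_C = 39.14899169 g, rounded to 4 dp:

39.1490 g


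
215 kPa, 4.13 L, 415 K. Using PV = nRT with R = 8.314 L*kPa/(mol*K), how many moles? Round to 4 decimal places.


PV = nRT, solve for n = PV / (RT).
PV = 215 * 4.13 = 887.95
RT = 8.314 * 415 = 3450.31
n = 887.95 / 3450.31
n = 0.25735369 mol, rounded to 4 dp:

0.2574 mol


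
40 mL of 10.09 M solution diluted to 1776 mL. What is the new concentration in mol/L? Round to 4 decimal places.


Dilution: M1*V1 = M2*V2, solve for M2.
M2 = M1*V1 / V2
M2 = 10.09 * 40 / 1776
M2 = 403.6 / 1776
M2 = 0.22725225 mol/L, rounded to 4 dp:

0.2273 mol/L


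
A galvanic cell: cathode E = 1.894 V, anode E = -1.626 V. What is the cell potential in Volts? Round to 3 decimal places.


Standard cell potential: E_cell = E_cathode - E_anode.
E_cell = 1.894 - (-1.626)
E_cell = 3.52 V, rounded to 3 dp:

3.520 V


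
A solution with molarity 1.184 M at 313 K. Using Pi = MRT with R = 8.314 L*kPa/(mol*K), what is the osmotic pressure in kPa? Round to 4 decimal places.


Osmotic pressure (van't Hoff): Pi = M*R*T.
RT = 8.314 * 313 = 2602.282
Pi = 1.184 * 2602.282
Pi = 3081.101888 kPa, rounded to 4 dp:

3081.1019 kPa


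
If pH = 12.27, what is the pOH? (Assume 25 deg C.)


At 25 deg C, pH + pOH = 14.
pOH = 14 - pH = 14 - 12.27
pOH = 1.73:

1.73


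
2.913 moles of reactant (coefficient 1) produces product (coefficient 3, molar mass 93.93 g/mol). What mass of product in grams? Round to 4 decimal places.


Use the coefficient ratio to convert reactant moles to product moles, then multiply by the product's molar mass.
moles_P = moles_R * (coeff_P / coeff_R) = 2.913 * (3/1) = 8.739
mass_P = moles_P * M_P = 8.739 * 93.93
mass_P = 820.85427 g, rounded to 4 dp:

820.8543 g


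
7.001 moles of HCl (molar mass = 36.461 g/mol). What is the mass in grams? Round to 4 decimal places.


mass = n * M
mass = 7.001 * 36.461
mass = 255.263461 g, rounded to 4 dp:

255.2635 g


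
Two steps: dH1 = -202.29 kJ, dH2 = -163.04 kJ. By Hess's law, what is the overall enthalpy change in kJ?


Hess's law: enthalpy is a state function, so add the step enthalpies.
dH_total = dH1 + dH2 = -202.29 + (-163.04)
dH_total = -365.33 kJ:

-365.33 kJ


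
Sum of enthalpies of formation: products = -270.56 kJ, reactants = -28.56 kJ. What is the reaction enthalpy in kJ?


dH_rxn = sum(dH_f products) - sum(dH_f reactants)
dH_rxn = -270.56 - (-28.56)
dH_rxn = -242.0 kJ:

-242.00 kJ


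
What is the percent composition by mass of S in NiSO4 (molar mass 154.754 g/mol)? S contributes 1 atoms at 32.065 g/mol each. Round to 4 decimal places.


pct = 100 * (n_elem * M_elem) / M_total
mass_contribution = 1 * 32.065 = 32.065 g/mol
pct = 100 * 32.065 / 154.754
pct = 20.71998139 %, rounded to 4 dp:

20.7200 %


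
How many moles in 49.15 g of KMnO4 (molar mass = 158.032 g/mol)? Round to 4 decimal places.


n = mass / M
n = 49.15 / 158.032
n = 0.31101296 mol, rounded to 4 dp:

0.3110 mol


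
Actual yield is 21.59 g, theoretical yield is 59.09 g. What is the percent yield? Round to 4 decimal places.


% yield = 100 * actual / theoretical
% yield = 100 * 21.59 / 59.09
% yield = 36.53748519 %, rounded to 4 dp:

36.5375 %


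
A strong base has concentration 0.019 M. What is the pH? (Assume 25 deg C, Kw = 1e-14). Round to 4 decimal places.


A strong base dissociates completely, so [OH-] equals the given concentration.
pOH = -log10([OH-]) = -log10(0.019) = 1.721246
pH = 14 - pOH = 14 - 1.721246
pH = 12.278754, rounded to 4 dp:

12.2788


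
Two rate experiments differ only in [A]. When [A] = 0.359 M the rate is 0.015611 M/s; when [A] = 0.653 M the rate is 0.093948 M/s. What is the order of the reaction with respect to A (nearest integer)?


Rate is proportional to [A]^n, so rate2/rate1 = ([A]2/[A]1)^n. Take logs to solve for n.
rate2/rate1 = 0.093948 / 0.015611 = 6.0181
[A]2/[A]1 = 0.653 / 0.359 = 1.8189
n = ln(6.0181) / ln(1.8189) = 3.0
Nearest integer order:

3


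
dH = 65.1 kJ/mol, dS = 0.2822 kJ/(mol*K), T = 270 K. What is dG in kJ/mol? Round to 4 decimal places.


Gibbs: dG = dH - T*dS (consistent units, dS already in kJ/(mol*K)).
T*dS = 270 * 0.2822 = 76.194
dG = 65.1 - (76.194)
dG = -11.094 kJ/mol, rounded to 4 dp:

-11.0940 kJ/mol


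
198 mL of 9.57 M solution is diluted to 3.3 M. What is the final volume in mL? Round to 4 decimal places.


Dilution: M1*V1 = M2*V2, solve for V2.
V2 = M1*V1 / M2
V2 = 9.57 * 198 / 3.3
V2 = 1894.86 / 3.3
V2 = 574.2 mL, rounded to 4 dp:

574.2000 mL


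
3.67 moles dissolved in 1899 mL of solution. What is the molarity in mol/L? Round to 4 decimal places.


Convert volume to liters: V_L = V_mL / 1000.
V_L = 1899 / 1000 = 1.899 L
M = n / V_L = 3.67 / 1.899
M = 1.9325961 mol/L, rounded to 4 dp:

1.9326 mol/L


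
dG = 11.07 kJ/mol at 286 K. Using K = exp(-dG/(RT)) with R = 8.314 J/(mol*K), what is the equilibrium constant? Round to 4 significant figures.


dG is in kJ/mol; multiply by 1000 to match R in J/(mol*K).
RT = 8.314 * 286 = 2377.804 J/mol
exponent = -dG*1000 / (RT) = -(11.07*1000) / 2377.804 = -4.65555613
K = exp(-4.65555613)
K = 0.0095086237, rounded to 4 significant figures:

0.009509


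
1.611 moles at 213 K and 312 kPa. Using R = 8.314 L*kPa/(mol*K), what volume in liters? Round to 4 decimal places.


PV = nRT, solve for V = nRT / P.
nRT = 1.611 * 8.314 * 213 = 2852.8909
V = 2852.8909 / 312
V = 9.14388109 L, rounded to 4 dp:

9.1439 L


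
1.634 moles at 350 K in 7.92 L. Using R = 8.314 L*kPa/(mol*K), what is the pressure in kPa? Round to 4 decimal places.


PV = nRT, solve for P = nRT / V.
nRT = 1.634 * 8.314 * 350 = 4754.7766
P = 4754.7766 / 7.92
P = 600.35058081 kPa, rounded to 4 dp:

600.3506 kPa


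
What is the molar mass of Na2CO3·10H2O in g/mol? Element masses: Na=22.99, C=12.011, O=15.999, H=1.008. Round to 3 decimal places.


M = sum(count * atomic_mass) over atoms.
M = 2*22.99 + 1*12.011 + 13*15.999 + 20*1.008
M = 45.98 + 12.011 + 207.987 + 20.16
M = 286.138 g/mol, rounded to 3 dp:

286.138 g/mol


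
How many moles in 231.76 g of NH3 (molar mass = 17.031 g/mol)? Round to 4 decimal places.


n = mass / M
n = 231.76 / 17.031
n = 13.60812636 mol, rounded to 4 dp:

13.6081 mol


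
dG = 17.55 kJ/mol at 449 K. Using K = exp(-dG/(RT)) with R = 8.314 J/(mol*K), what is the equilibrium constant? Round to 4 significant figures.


dG is in kJ/mol; multiply by 1000 to match R in J/(mol*K).
RT = 8.314 * 449 = 3732.986 J/mol
exponent = -dG*1000 / (RT) = -(17.55*1000) / 3732.986 = -4.70133025
K = exp(-4.70133025)
K = 0.0090831862, rounded to 4 significant figures:

0.009083


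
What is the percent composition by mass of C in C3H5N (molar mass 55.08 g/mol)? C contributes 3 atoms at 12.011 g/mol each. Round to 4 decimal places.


pct = 100 * (n_elem * M_elem) / M_total
mass_contribution = 3 * 12.011 = 36.033 g/mol
pct = 100 * 36.033 / 55.08
pct = 65.41938998 %, rounded to 4 dp:

65.4194 %


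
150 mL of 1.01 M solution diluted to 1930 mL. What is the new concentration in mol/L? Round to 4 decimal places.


Dilution: M1*V1 = M2*V2, solve for M2.
M2 = M1*V1 / V2
M2 = 1.01 * 150 / 1930
M2 = 151.5 / 1930
M2 = 0.07849741 mol/L, rounded to 4 dp:

0.0785 mol/L


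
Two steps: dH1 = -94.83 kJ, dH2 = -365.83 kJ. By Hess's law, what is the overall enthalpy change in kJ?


Hess's law: enthalpy is a state function, so add the step enthalpies.
dH_total = dH1 + dH2 = -94.83 + (-365.83)
dH_total = -460.66 kJ:

-460.66 kJ


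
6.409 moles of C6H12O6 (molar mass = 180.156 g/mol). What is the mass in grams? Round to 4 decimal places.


mass = n * M
mass = 6.409 * 180.156
mass = 1154.619804 g, rounded to 4 dp:

1154.6198 g


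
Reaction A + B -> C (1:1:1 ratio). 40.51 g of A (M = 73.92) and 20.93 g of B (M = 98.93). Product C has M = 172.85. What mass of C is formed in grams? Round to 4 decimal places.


Find moles of each reactant; the smaller value is the limiting reagent in a 1:1:1 reaction, so moles_C equals moles of the limiter.
n_A = mass_A / M_A = 40.51 / 73.92 = 0.548025 mol
n_B = mass_B / M_B = 20.93 / 98.93 = 0.211564 mol
Limiting reagent: B (smaller), n_limiting = 0.211564 mol
mass_C = n_limiting * M_C = 0.211564 * 172.85
mass_C = 36.5688374 g, rounded to 4 dp:

36.5688 g


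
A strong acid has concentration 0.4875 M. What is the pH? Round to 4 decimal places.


A strong acid dissociates completely, so [H+] equals the given concentration.
pH = -log10([H+]) = -log10(0.4875)
pH = 0.31202538, rounded to 4 dp:

0.3120


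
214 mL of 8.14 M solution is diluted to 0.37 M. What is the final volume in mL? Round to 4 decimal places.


Dilution: M1*V1 = M2*V2, solve for V2.
V2 = M1*V1 / M2
V2 = 8.14 * 214 / 0.37
V2 = 1741.96 / 0.37
V2 = 4708.0 mL, rounded to 4 dp:

4708.0000 mL


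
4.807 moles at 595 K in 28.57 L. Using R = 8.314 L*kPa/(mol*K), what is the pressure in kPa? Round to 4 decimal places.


PV = nRT, solve for P = nRT / V.
nRT = 4.807 * 8.314 * 595 = 23779.4118
P = 23779.4118 / 28.57
P = 832.32102905 kPa, rounded to 4 dp:

832.3210 kPa


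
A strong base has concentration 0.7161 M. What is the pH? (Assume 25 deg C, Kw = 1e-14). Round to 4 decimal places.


A strong base dissociates completely, so [OH-] equals the given concentration.
pOH = -log10([OH-]) = -log10(0.7161) = 0.145026
pH = 14 - pOH = 14 - 0.145026
pH = 13.854974, rounded to 4 dp:

13.8550


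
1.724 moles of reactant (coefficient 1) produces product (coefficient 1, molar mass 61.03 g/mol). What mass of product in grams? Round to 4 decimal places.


Use the coefficient ratio to convert reactant moles to product moles, then multiply by the product's molar mass.
moles_P = moles_R * (coeff_P / coeff_R) = 1.724 * (1/1) = 1.724
mass_P = moles_P * M_P = 1.724 * 61.03
mass_P = 105.21572 g, rounded to 4 dp:

105.2157 g


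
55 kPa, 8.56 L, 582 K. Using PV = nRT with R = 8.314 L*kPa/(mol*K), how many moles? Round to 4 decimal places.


PV = nRT, solve for n = PV / (RT).
PV = 55 * 8.56 = 470.8
RT = 8.314 * 582 = 4838.748
n = 470.8 / 4838.748
n = 0.0972979 mol, rounded to 4 dp:

0.0973 mol


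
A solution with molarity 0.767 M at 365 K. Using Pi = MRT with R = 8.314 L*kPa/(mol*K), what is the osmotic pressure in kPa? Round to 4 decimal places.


Osmotic pressure (van't Hoff): Pi = M*R*T.
RT = 8.314 * 365 = 3034.61
Pi = 0.767 * 3034.61
Pi = 2327.54587 kPa, rounded to 4 dp:

2327.5459 kPa


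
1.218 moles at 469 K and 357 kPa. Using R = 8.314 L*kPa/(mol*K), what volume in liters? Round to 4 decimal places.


PV = nRT, solve for V = nRT / P.
nRT = 1.218 * 8.314 * 469 = 4749.306
V = 4749.306 / 357
V = 13.30337815 L, rounded to 4 dp:

13.3034 L


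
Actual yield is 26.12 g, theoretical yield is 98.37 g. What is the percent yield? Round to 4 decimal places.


% yield = 100 * actual / theoretical
% yield = 100 * 26.12 / 98.37
% yield = 26.55281082 %, rounded to 4 dp:

26.5528 %


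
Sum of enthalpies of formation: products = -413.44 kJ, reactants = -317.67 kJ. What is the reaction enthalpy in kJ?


dH_rxn = sum(dH_f products) - sum(dH_f reactants)
dH_rxn = -413.44 - (-317.67)
dH_rxn = -95.77 kJ:

-95.77 kJ


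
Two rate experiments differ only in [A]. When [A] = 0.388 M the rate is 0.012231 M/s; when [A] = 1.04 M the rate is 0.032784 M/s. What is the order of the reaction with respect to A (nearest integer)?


Rate is proportional to [A]^n, so rate2/rate1 = ([A]2/[A]1)^n. Take logs to solve for n.
rate2/rate1 = 0.032784 / 0.012231 = 2.6804
[A]2/[A]1 = 1.04 / 0.388 = 2.6804
n = ln(2.6804) / ln(2.6804) = 1.0
Nearest integer order:

1


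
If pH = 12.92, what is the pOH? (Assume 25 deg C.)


At 25 deg C, pH + pOH = 14.
pOH = 14 - pH = 14 - 12.92
pOH = 1.08:

1.08


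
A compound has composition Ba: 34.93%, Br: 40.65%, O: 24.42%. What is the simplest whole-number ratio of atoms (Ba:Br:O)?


Assume 100 g of compound, divide each mass% by atomic mass to get moles, then normalize by the smallest to get a raw atom ratio.
Moles per 100 g: Ba: 34.93/137.327 = 0.2544, Br: 40.65/79.904 = 0.5087, O: 24.42/15.999 = 1.5263
Raw ratio (divide by min = 0.2544): Ba: 1.0, Br: 2.0, O: 6.001
Multiply by 1 to clear fractions: Ba: 1.0 ~= 1, Br: 2.0 ~= 2, O: 6.001 ~= 6
Reduce by GCD to get the simplest whole-number ratio:

1:2:6


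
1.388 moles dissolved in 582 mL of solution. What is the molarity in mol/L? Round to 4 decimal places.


Convert volume to liters: V_L = V_mL / 1000.
V_L = 582 / 1000 = 0.582 L
M = n / V_L = 1.388 / 0.582
M = 2.38487973 mol/L, rounded to 4 dp:

2.3849 mol/L


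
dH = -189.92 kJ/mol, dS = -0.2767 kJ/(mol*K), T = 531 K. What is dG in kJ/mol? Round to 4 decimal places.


Gibbs: dG = dH - T*dS (consistent units, dS already in kJ/(mol*K)).
T*dS = 531 * -0.2767 = -146.9277
dG = -189.92 - (-146.9277)
dG = -42.9923 kJ/mol, rounded to 4 dp:

-42.9923 kJ/mol


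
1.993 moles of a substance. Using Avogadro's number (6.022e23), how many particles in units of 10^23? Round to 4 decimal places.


N = n * NA, then divide by 1e23 for the requested units.
N / 1e23 = n * 6.022
N / 1e23 = 1.993 * 6.022
N / 1e23 = 12.001846, rounded to 4 dp:

12.0018


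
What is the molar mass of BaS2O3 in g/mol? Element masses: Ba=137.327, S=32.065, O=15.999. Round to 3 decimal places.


M = sum(count * atomic_mass) over atoms.
M = 1*137.327 + 2*32.065 + 3*15.999
M = 137.327 + 64.13 + 47.997
M = 249.454 g/mol, rounded to 3 dp:

249.454 g/mol


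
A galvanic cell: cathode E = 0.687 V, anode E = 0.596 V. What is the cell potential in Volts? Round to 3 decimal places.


Standard cell potential: E_cell = E_cathode - E_anode.
E_cell = 0.687 - (0.596)
E_cell = 0.091 V, rounded to 3 dp:

0.091 V


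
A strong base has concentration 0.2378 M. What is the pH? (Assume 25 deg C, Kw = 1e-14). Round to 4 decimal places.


A strong base dissociates completely, so [OH-] equals the given concentration.
pOH = -log10([OH-]) = -log10(0.2378) = 0.623788
pH = 14 - pOH = 14 - 0.623788
pH = 13.376212, rounded to 4 dp:

13.3762


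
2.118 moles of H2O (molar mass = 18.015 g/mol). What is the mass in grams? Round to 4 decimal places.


mass = n * M
mass = 2.118 * 18.015
mass = 38.15577 g, rounded to 4 dp:

38.1558 g


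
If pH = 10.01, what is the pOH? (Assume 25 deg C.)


At 25 deg C, pH + pOH = 14.
pOH = 14 - pH = 14 - 10.01
pOH = 3.99:

3.99


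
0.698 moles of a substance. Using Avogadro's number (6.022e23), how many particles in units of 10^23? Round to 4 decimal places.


N = n * NA, then divide by 1e23 for the requested units.
N / 1e23 = n * 6.022
N / 1e23 = 0.698 * 6.022
N / 1e23 = 4.203356, rounded to 4 dp:

4.2034


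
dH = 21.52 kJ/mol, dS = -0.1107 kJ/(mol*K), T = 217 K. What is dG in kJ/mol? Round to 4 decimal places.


Gibbs: dG = dH - T*dS (consistent units, dS already in kJ/(mol*K)).
T*dS = 217 * -0.1107 = -24.0219
dG = 21.52 - (-24.0219)
dG = 45.5419 kJ/mol, rounded to 4 dp:

45.5419 kJ/mol


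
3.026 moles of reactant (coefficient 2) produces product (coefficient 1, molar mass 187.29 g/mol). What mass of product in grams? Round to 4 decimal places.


Use the coefficient ratio to convert reactant moles to product moles, then multiply by the product's molar mass.
moles_P = moles_R * (coeff_P / coeff_R) = 3.026 * (1/2) = 1.513
mass_P = moles_P * M_P = 1.513 * 187.29
mass_P = 283.36977 g, rounded to 4 dp:

283.3698 g


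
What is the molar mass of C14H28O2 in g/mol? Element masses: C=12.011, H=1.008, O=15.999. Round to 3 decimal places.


M = sum(count * atomic_mass) over atoms.
M = 14*12.011 + 28*1.008 + 2*15.999
M = 168.154 + 28.224 + 31.998
M = 228.376 g/mol, rounded to 3 dp:

228.376 g/mol


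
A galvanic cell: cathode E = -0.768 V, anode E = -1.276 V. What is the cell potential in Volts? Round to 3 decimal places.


Standard cell potential: E_cell = E_cathode - E_anode.
E_cell = -0.768 - (-1.276)
E_cell = 0.508 V, rounded to 3 dp:

0.508 V


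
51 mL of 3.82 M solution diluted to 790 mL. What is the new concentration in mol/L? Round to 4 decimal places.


Dilution: M1*V1 = M2*V2, solve for M2.
M2 = M1*V1 / V2
M2 = 3.82 * 51 / 790
M2 = 194.82 / 790
M2 = 0.24660759 mol/L, rounded to 4 dp:

0.2466 mol/L


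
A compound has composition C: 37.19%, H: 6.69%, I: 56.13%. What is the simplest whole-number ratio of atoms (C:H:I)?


Assume 100 g of compound, divide each mass% by atomic mass to get moles, then normalize by the smallest to get a raw atom ratio.
Moles per 100 g: C: 37.19/12.011 = 3.0963, H: 6.69/1.008 = 6.6369, I: 56.13/126.904 = 0.4423
Raw ratio (divide by min = 0.4423): C: 7.0, H: 15.005, I: 1.0
Multiply by 1 to clear fractions: C: 7.0 ~= 7, H: 15.005 ~= 15, I: 1.0 ~= 1
Reduce by GCD to get the simplest whole-number ratio:

7:15:1


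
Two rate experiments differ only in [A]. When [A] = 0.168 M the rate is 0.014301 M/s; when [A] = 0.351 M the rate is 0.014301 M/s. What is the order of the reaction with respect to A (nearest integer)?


Rate is proportional to [A]^n, so rate2/rate1 = ([A]2/[A]1)^n. Take logs to solve for n.
rate2/rate1 = 0.014301 / 0.014301 = 1.0
[A]2/[A]1 = 0.351 / 0.168 = 2.0893
n = ln(1.0) / ln(2.0893) = 0.0
Nearest integer order:

0


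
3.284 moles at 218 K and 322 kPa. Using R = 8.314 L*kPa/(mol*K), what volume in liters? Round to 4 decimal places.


PV = nRT, solve for V = nRT / P.
nRT = 3.284 * 8.314 * 218 = 5952.0924
V = 5952.0924 / 322
V = 18.48475901 L, rounded to 4 dp:

18.4848 L


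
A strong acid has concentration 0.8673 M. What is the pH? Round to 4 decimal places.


A strong acid dissociates completely, so [H+] equals the given concentration.
pH = -log10([H+]) = -log10(0.8673)
pH = 0.06183065, rounded to 4 dp:

0.0618


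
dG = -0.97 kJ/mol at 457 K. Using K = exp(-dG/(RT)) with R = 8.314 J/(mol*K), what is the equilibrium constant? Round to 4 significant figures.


dG is in kJ/mol; multiply by 1000 to match R in J/(mol*K).
RT = 8.314 * 457 = 3799.498 J/mol
exponent = -dG*1000 / (RT) = -(-0.97*1000) / 3799.498 = 0.25529688
K = exp(0.25529688)
K = 1.2908448, rounded to 4 significant figures:

1.291


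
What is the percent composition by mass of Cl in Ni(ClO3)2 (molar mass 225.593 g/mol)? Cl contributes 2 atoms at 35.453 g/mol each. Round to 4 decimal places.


pct = 100 * (n_elem * M_elem) / M_total
mass_contribution = 2 * 35.453 = 70.906 g/mol
pct = 100 * 70.906 / 225.593
pct = 31.43093979 %, rounded to 4 dp:

31.4309 %


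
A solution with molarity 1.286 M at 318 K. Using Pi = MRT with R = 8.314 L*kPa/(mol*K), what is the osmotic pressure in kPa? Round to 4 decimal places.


Osmotic pressure (van't Hoff): Pi = M*R*T.
RT = 8.314 * 318 = 2643.852
Pi = 1.286 * 2643.852
Pi = 3399.993672 kPa, rounded to 4 dp:

3399.9937 kPa


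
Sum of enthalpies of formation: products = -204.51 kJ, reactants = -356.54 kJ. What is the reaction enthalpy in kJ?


dH_rxn = sum(dH_f products) - sum(dH_f reactants)
dH_rxn = -204.51 - (-356.54)
dH_rxn = 152.03 kJ:

152.03 kJ


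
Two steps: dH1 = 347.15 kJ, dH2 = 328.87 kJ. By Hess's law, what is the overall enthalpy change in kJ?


Hess's law: enthalpy is a state function, so add the step enthalpies.
dH_total = dH1 + dH2 = 347.15 + (328.87)
dH_total = 676.02 kJ:

676.02 kJ


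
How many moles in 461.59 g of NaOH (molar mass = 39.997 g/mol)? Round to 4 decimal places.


n = mass / M
n = 461.59 / 39.997
n = 11.54061555 mol, rounded to 4 dp:

11.5406 mol


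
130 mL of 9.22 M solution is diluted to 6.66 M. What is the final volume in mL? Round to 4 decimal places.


Dilution: M1*V1 = M2*V2, solve for V2.
V2 = M1*V1 / M2
V2 = 9.22 * 130 / 6.66
V2 = 1198.6 / 6.66
V2 = 179.96996997 mL, rounded to 4 dp:

179.9700 mL


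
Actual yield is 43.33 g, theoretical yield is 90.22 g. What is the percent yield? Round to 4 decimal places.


% yield = 100 * actual / theoretical
% yield = 100 * 43.33 / 90.22
% yield = 48.027045 %, rounded to 4 dp:

48.0270 %


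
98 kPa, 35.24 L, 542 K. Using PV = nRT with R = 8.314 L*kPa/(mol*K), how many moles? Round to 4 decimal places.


PV = nRT, solve for n = PV / (RT).
PV = 98 * 35.24 = 3453.52
RT = 8.314 * 542 = 4506.188
n = 3453.52 / 4506.188
n = 0.76639501 mol, rounded to 4 dp:

0.7664 mol


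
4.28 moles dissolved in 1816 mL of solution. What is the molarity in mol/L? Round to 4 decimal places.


Convert volume to liters: V_L = V_mL / 1000.
V_L = 1816 / 1000 = 1.816 L
M = n / V_L = 4.28 / 1.816
M = 2.35682819 mol/L, rounded to 4 dp:

2.3568 mol/L


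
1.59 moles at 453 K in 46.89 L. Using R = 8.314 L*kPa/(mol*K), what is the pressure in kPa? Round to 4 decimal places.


PV = nRT, solve for P = nRT / V.
nRT = 1.59 * 8.314 * 453 = 5988.3248
P = 5988.3248 / 46.89
P = 127.71006185 kPa, rounded to 4 dp:

127.7101 kPa


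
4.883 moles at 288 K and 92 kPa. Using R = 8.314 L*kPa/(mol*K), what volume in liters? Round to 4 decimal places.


PV = nRT, solve for V = nRT / P.
nRT = 4.883 * 8.314 * 288 = 11692.0115
V = 11692.0115 / 92
V = 127.08708152 L, rounded to 4 dp:

127.0871 L


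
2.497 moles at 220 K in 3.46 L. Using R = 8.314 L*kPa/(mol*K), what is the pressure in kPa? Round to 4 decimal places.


PV = nRT, solve for P = nRT / V.
nRT = 2.497 * 8.314 * 220 = 4567.2128
P = 4567.2128 / 3.46
P = 1320.00369942 kPa, rounded to 4 dp:

1320.0037 kPa


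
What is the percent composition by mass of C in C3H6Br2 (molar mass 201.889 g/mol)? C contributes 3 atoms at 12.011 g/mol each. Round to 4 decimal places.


pct = 100 * (n_elem * M_elem) / M_total
mass_contribution = 3 * 12.011 = 36.033 g/mol
pct = 100 * 36.033 / 201.889
pct = 17.84792634 %, rounded to 4 dp:

17.8479 %


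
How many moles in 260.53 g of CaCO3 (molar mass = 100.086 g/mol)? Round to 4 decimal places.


n = mass / M
n = 260.53 / 100.086
n = 2.60306137 mol, rounded to 4 dp:

2.6031 mol


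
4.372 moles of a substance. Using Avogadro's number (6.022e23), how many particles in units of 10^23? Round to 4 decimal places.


N = n * NA, then divide by 1e23 for the requested units.
N / 1e23 = n * 6.022
N / 1e23 = 4.372 * 6.022
N / 1e23 = 26.328184, rounded to 4 dp:

26.3282


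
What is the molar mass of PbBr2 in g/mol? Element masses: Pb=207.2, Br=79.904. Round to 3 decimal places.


M = sum(count * atomic_mass) over atoms.
M = 1*207.2 + 2*79.904
M = 207.2 + 159.808
M = 367.008 g/mol, rounded to 3 dp:

367.008 g/mol


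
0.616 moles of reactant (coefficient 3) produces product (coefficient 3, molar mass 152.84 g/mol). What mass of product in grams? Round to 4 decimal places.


Use the coefficient ratio to convert reactant moles to product moles, then multiply by the product's molar mass.
moles_P = moles_R * (coeff_P / coeff_R) = 0.616 * (3/3) = 0.616
mass_P = moles_P * M_P = 0.616 * 152.84
mass_P = 94.14944 g, rounded to 4 dp:

94.1494 g


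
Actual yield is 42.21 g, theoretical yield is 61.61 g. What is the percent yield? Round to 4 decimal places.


% yield = 100 * actual / theoretical
% yield = 100 * 42.21 / 61.61
% yield = 68.51160526 %, rounded to 4 dp:

68.5116 %


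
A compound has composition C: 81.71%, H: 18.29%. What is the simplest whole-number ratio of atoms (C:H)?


Assume 100 g of compound, divide each mass% by atomic mass to get moles, then normalize by the smallest to get a raw atom ratio.
Moles per 100 g: C: 81.71/12.011 = 6.8029, H: 18.29/1.008 = 18.1448
Raw ratio (divide by min = 6.8029): C: 1.0, H: 2.667
Multiply by 3 to clear fractions: C: 3.0 ~= 3, H: 8.002 ~= 8
Reduce by GCD to get the simplest whole-number ratio:

3:8


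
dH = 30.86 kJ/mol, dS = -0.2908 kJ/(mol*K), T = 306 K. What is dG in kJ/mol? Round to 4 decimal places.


Gibbs: dG = dH - T*dS (consistent units, dS already in kJ/(mol*K)).
T*dS = 306 * -0.2908 = -88.9848
dG = 30.86 - (-88.9848)
dG = 119.8448 kJ/mol, rounded to 4 dp:

119.8448 kJ/mol


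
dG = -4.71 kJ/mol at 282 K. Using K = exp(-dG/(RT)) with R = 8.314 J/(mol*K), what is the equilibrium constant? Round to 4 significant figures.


dG is in kJ/mol; multiply by 1000 to match R in J/(mol*K).
RT = 8.314 * 282 = 2344.548 J/mol
exponent = -dG*1000 / (RT) = -(-4.71*1000) / 2344.548 = 2.008916
K = exp(2.008916)
K = 7.4552315, rounded to 4 significant figures:

7.455


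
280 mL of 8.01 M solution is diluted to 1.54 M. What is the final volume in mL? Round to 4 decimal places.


Dilution: M1*V1 = M2*V2, solve for V2.
V2 = M1*V1 / M2
V2 = 8.01 * 280 / 1.54
V2 = 2242.8 / 1.54
V2 = 1456.36363636 mL, rounded to 4 dp:

1456.3636 mL


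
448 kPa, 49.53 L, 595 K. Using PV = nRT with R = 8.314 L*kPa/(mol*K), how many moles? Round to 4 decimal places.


PV = nRT, solve for n = PV / (RT).
PV = 448 * 49.53 = 22189.44
RT = 8.314 * 595 = 4946.83
n = 22189.44 / 4946.83
n = 4.48558774 mol, rounded to 4 dp:

4.4856 mol


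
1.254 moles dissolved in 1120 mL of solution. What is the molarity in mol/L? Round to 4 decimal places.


Convert volume to liters: V_L = V_mL / 1000.
V_L = 1120 / 1000 = 1.12 L
M = n / V_L = 1.254 / 1.12
M = 1.11964286 mol/L, rounded to 4 dp:

1.1196 mol/L


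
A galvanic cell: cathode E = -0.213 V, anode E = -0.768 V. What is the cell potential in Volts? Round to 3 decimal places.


Standard cell potential: E_cell = E_cathode - E_anode.
E_cell = -0.213 - (-0.768)
E_cell = 0.555 V, rounded to 3 dp:

0.555 V


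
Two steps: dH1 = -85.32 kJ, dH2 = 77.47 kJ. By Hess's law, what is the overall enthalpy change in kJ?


Hess's law: enthalpy is a state function, so add the step enthalpies.
dH_total = dH1 + dH2 = -85.32 + (77.47)
dH_total = -7.85 kJ:

-7.85 kJ


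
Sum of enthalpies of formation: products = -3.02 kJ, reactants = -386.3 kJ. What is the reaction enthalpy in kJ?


dH_rxn = sum(dH_f products) - sum(dH_f reactants)
dH_rxn = -3.02 - (-386.3)
dH_rxn = 383.28 kJ:

383.28 kJ


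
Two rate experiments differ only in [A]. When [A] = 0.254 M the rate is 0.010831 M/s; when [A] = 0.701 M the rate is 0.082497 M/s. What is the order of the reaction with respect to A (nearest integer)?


Rate is proportional to [A]^n, so rate2/rate1 = ([A]2/[A]1)^n. Take logs to solve for n.
rate2/rate1 = 0.082497 / 0.010831 = 7.6167
[A]2/[A]1 = 0.701 / 0.254 = 2.7598
n = ln(7.6167) / ln(2.7598) = 2.0
Nearest integer order:

2


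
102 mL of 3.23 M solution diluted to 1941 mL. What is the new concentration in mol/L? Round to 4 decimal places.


Dilution: M1*V1 = M2*V2, solve for M2.
M2 = M1*V1 / V2
M2 = 3.23 * 102 / 1941
M2 = 329.46 / 1941
M2 = 0.16973725 mol/L, rounded to 4 dp:

0.1697 mol/L


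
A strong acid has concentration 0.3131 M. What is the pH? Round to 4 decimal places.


A strong acid dissociates completely, so [H+] equals the given concentration.
pH = -log10([H+]) = -log10(0.3131)
pH = 0.50431693, rounded to 4 dp:

0.5043


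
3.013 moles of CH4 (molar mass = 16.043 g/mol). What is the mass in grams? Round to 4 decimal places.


mass = n * M
mass = 3.013 * 16.043
mass = 48.337559 g, rounded to 4 dp:

48.3376 g


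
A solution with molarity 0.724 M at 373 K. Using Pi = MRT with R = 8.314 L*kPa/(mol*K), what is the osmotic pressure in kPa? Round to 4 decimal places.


Osmotic pressure (van't Hoff): Pi = M*R*T.
RT = 8.314 * 373 = 3101.122
Pi = 0.724 * 3101.122
Pi = 2245.212328 kPa, rounded to 4 dp:

2245.2123 kPa


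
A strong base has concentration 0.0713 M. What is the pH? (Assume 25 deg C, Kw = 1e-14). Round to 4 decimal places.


A strong base dissociates completely, so [OH-] equals the given concentration.
pOH = -log10([OH-]) = -log10(0.0713) = 1.14691
pH = 14 - pOH = 14 - 1.14691
pH = 12.85309, rounded to 4 dp:

12.8531


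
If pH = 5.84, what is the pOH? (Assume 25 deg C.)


At 25 deg C, pH + pOH = 14.
pOH = 14 - pH = 14 - 5.84
pOH = 8.16:

8.16


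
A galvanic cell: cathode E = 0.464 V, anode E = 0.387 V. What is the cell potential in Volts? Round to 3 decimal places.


Standard cell potential: E_cell = E_cathode - E_anode.
E_cell = 0.464 - (0.387)
E_cell = 0.077 V, rounded to 3 dp:

0.077 V


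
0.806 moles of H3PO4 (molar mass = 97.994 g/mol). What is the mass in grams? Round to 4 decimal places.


mass = n * M
mass = 0.806 * 97.994
mass = 78.983164 g, rounded to 4 dp:

78.9832 g


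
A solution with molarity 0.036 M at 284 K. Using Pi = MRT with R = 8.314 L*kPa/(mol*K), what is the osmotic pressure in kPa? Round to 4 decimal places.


Osmotic pressure (van't Hoff): Pi = M*R*T.
RT = 8.314 * 284 = 2361.176
Pi = 0.036 * 2361.176
Pi = 85.002336 kPa, rounded to 4 dp:

85.0023 kPa


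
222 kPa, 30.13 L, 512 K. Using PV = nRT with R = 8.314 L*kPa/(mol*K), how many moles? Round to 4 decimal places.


PV = nRT, solve for n = PV / (RT).
PV = 222 * 30.13 = 6688.86
RT = 8.314 * 512 = 4256.768
n = 6688.86 / 4256.768
n = 1.57134709 mol, rounded to 4 dp:

1.5713 mol


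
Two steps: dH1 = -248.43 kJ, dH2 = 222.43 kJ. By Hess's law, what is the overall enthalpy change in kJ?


Hess's law: enthalpy is a state function, so add the step enthalpies.
dH_total = dH1 + dH2 = -248.43 + (222.43)
dH_total = -26.0 kJ:

-26.00 kJ


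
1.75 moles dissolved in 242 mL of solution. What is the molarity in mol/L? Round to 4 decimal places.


Convert volume to liters: V_L = V_mL / 1000.
V_L = 242 / 1000 = 0.242 L
M = n / V_L = 1.75 / 0.242
M = 7.23140496 mol/L, rounded to 4 dp:

7.2314 mol/L


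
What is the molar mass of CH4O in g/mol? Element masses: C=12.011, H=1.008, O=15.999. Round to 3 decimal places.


M = sum(count * atomic_mass) over atoms.
M = 1*12.011 + 4*1.008 + 1*15.999
M = 12.011 + 4.032 + 15.999
M = 32.042 g/mol, rounded to 3 dp:

32.042 g/mol


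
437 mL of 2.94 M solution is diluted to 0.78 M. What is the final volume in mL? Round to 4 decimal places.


Dilution: M1*V1 = M2*V2, solve for V2.
V2 = M1*V1 / M2
V2 = 2.94 * 437 / 0.78
V2 = 1284.78 / 0.78
V2 = 1647.15384615 mL, rounded to 4 dp:

1647.1538 mL


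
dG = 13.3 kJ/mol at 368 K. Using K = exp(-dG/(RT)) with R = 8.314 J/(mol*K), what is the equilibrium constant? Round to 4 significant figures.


dG is in kJ/mol; multiply by 1000 to match R in J/(mol*K).
RT = 8.314 * 368 = 3059.552 J/mol
exponent = -dG*1000 / (RT) = -(13.3*1000) / 3059.552 = -4.34704166
K = exp(-4.34704166)
K = 0.012945052, rounded to 4 significant figures:

0.01295


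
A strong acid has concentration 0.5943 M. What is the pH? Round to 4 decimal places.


A strong acid dissociates completely, so [H+] equals the given concentration.
pH = -log10([H+]) = -log10(0.5943)
pH = 0.22599427, rounded to 4 dp:

0.2260


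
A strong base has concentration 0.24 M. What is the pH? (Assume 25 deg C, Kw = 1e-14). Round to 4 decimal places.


A strong base dissociates completely, so [OH-] equals the given concentration.
pOH = -log10([OH-]) = -log10(0.24) = 0.619789
pH = 14 - pOH = 14 - 0.619789
pH = 13.380211, rounded to 4 dp:

13.3802


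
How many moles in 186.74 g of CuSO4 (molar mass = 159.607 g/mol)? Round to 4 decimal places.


n = mass / M
n = 186.74 / 159.607
n = 1.16999881 mol, rounded to 4 dp:

1.1700 mol


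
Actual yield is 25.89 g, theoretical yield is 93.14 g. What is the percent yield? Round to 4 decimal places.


% yield = 100 * actual / theoretical
% yield = 100 * 25.89 / 93.14
% yield = 27.79686493 %, rounded to 4 dp:

27.7969 %


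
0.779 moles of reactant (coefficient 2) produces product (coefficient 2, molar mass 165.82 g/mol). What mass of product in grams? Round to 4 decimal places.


Use the coefficient ratio to convert reactant moles to product moles, then multiply by the product's molar mass.
moles_P = moles_R * (coeff_P / coeff_R) = 0.779 * (2/2) = 0.779
mass_P = moles_P * M_P = 0.779 * 165.82
mass_P = 129.17378 g, rounded to 4 dp:

129.1738 g


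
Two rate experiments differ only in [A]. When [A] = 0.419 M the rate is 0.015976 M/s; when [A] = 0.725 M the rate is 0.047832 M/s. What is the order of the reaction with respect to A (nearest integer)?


Rate is proportional to [A]^n, so rate2/rate1 = ([A]2/[A]1)^n. Take logs to solve for n.
rate2/rate1 = 0.047832 / 0.015976 = 2.994
[A]2/[A]1 = 0.725 / 0.419 = 1.7303
n = ln(2.994) / ln(1.7303) = 2.0
Nearest integer order:

2


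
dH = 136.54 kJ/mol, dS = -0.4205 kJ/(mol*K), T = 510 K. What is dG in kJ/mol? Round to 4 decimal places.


Gibbs: dG = dH - T*dS (consistent units, dS already in kJ/(mol*K)).
T*dS = 510 * -0.4205 = -214.455
dG = 136.54 - (-214.455)
dG = 350.995 kJ/mol, rounded to 4 dp:

350.9950 kJ/mol


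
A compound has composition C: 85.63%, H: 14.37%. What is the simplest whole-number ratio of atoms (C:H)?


Assume 100 g of compound, divide each mass% by atomic mass to get moles, then normalize by the smallest to get a raw atom ratio.
Moles per 100 g: C: 85.63/12.011 = 7.1293, H: 14.37/1.008 = 14.256
Raw ratio (divide by min = 7.1293): C: 1.0, H: 2.0
Multiply by 1 to clear fractions: C: 1.0 ~= 1, H: 2.0 ~= 2
Reduce by GCD to get the simplest whole-number ratio:

1:2


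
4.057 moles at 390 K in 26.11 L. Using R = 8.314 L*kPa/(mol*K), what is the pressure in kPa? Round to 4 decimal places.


PV = nRT, solve for P = nRT / V.
nRT = 4.057 * 8.314 * 390 = 13154.6602
P = 13154.6602 / 26.11
P = 503.81693604 kPa, rounded to 4 dp:

503.8169 kPa


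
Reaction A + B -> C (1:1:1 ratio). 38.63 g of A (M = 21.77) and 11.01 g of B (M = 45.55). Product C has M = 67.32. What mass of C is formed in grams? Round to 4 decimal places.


Find moles of each reactant; the smaller value is the limiting reagent in a 1:1:1 reaction, so moles_C equals moles of the limiter.
n_A = mass_A / M_A = 38.63 / 21.77 = 1.77446 mol
n_B = mass_B / M_B = 11.01 / 45.55 = 0.241712 mol
Limiting reagent: B (smaller), n_limiting = 0.241712 mol
mass_C = n_limiting * M_C = 0.241712 * 67.32
mass_C = 16.27205184 g, rounded to 4 dp:

16.2721 g


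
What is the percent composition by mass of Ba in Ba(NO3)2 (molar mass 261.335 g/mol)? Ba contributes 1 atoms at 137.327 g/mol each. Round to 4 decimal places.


pct = 100 * (n_elem * M_elem) / M_total
mass_contribution = 1 * 137.327 = 137.327 g/mol
pct = 100 * 137.327 / 261.335
pct = 52.54826181 %, rounded to 4 dp:

52.5483 %
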